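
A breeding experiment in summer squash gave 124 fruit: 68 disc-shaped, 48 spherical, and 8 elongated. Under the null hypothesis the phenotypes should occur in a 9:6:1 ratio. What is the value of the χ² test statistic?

Total ratio parts = 16. Expected numbers out of 124:
  disc-shaped: 124 × 9/16 = 69.75
  spherical: 124 × 6/16 = 46.5
  elongated: 124 × 1/16 = 7.75
χ² = Σ (O − E)² / E
  disc-shaped: (68 − 69.75)² / 69.75 = 0.0439
  spherical: (48 − 46.5)² / 46.5 = 0.0484
  elongated: (8 − 7.75)² / 7.75 = 0.0081
χ² = 0.0439 + 0.0484 + 0.0081 = 0.1004 ≈ 0.100

0.100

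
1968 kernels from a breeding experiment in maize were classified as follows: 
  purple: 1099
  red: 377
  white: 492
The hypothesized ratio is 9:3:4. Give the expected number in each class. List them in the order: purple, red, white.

1107, 369, 492

Under the 9:3:4 hypothesis (Σ ratio = 16, N = 1968):
  purple: 1968 × 9/16 = 1107
  red: 1968 × 3/16 = 369
  white: 1968 × 4/16 = 492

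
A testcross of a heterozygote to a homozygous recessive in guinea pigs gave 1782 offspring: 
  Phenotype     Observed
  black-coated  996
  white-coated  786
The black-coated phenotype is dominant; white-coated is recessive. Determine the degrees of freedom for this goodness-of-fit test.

1

A testcross of a heterozygote (Aa × aa) gives a 1:1 phenotypic ratio.
A goodness-of-fit test with 2 phenotype classes has df = 2 − 1 = 1.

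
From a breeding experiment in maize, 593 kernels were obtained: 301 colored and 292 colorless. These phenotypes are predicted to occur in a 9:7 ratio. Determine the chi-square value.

Under the 9:7 hypothesis (Σ ratio = 16, N = 593):
  colored: 593 × 9/16 = 333.5625
  colorless: 593 × 7/16 = 259.4375
χ² = Σ (O − E)² / E
  colored: (301 − 333.5625)² / 333.5625 = 3.1788
  colorless: (292 − 259.4375)² / 259.4375 = 4.0870
χ² = 3.1788 + 4.0870 = 7.2658 ≈ 7.266

7.266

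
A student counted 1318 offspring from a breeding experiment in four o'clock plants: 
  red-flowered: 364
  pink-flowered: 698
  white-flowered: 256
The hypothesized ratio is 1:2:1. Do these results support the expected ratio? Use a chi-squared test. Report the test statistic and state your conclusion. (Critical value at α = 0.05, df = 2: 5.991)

22.316; not consistent

Under the 1:2:1 hypothesis (Σ ratio = 4, N = 1318):
  red-flowered: 1318 × 1/4 = 329.5
  pink-flowered: 1318 × 2/4 = 659
  white-flowered: 1318 × 1/4 = 329.5
χ² = Σ (O − E)² / E
  red-flowered: (364 − 329.5)² / 329.5 = 3.6123
  pink-flowered: (698 − 659)² / 659 = 2.3080
  white-flowered: (256 − 329.5)² / 329.5 = 16.3953
χ² = 3.6123 + 2.3080 + 16.3953 = 22.3156 ≈ 22.316
Degrees of freedom = 3 − 1 = 2; critical value at α = 0.05 is 5.991.
Since 22.316 > 5.991, we reject the null hypothesis — the data do not fit the 1:2:1 ratio.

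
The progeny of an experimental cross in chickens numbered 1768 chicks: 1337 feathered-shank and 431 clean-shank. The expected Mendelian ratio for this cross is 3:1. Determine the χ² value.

0.365

The 3:1 ratio has 4 parts, so with N = 1768 the expected counts are:
  feathered-shank: 1768 × 3/4 = 1326
  clean-shank: 1768 × 1/4 = 442
χ² = Σ (O − E)² / E
  feathered-shank: (1337 − 1326)² / 1326 = 0.0913
  clean-shank: (431 − 442)² / 442 = 0.2738
χ² = 0.0913 + 0.2738 = 0.3651 ≈ 0.365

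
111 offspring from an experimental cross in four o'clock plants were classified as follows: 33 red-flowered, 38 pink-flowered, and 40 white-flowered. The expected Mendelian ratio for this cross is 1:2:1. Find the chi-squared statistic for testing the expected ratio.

11.919

Expected counts for N = 111 under a 1:2:1 ratio (total parts = 4):
  red-flowered: 111 × 1/4 = 27.75
  pink-flowered: 111 × 2/4 = 55.5
  white-flowered: 111 × 1/4 = 27.75
χ² = Σ (O − E)² / E
  red-flowered: (33 − 27.75)² / 27.75 = 0.9932
  pink-flowered: (38 − 55.5)² / 55.5 = 5.5180
  white-flowered: (40 − 27.75)² / 27.75 = 5.4077
χ² = 0.9932 + 5.5180 + 5.4077 = 11.9189 ≈ 11.919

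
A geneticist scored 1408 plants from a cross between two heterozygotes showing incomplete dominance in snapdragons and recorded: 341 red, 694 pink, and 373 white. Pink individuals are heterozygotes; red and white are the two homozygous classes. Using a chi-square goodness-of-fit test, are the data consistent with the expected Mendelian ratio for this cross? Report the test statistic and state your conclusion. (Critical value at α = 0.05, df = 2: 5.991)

1.739; consistent

With incomplete dominance, a heterozygote × heterozygote cross gives a 1:2:1 phenotypic ratio.
Under the 1:2:1 hypothesis (Σ ratio = 4, N = 1408):
  red: 1408 × 1/4 = 352
  pink: 1408 × 2/4 = 704
  white: 1408 × 1/4 = 352
χ² = Σ (O − E)² / E
  red: (341 − 352)² / 352 = 0.3438
  pink: (694 − 704)² / 704 = 0.1420
  white: (373 − 352)² / 352 = 1.2528
χ² = 0.3438 + 0.1420 + 1.2528 = 1.7386 ≈ 1.739
Degrees of freedom = 3 − 1 = 2; critical value at α = 0.05 is 5.991.
Since 1.739 < 5.991, we fail to reject the null hypothesis — the data are consistent with the 1:2:1 ratio.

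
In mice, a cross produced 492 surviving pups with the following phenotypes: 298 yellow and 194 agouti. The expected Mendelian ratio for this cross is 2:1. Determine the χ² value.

Under the 2:1 hypothesis (Σ ratio = 3, N = 492):
  yellow: 492 × 2/3 = 328
  agouti: 492 × 1/3 = 164
χ² = Σ (O − E)² / E
  yellow: (298 − 328)² / 328 = 2.7439
  agouti: (194 − 164)² / 164 = 5.4878
χ² = 2.7439 + 5.4878 = 8.2317 ≈ 8.232

8.232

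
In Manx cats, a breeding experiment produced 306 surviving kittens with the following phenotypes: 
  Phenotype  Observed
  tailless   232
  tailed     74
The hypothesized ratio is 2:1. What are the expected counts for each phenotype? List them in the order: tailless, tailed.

Total ratio parts = 3. Expected numbers out of 306:
  tailless: 306 × 2/3 = 204
  tailed: 306 × 1/3 = 102

204, 102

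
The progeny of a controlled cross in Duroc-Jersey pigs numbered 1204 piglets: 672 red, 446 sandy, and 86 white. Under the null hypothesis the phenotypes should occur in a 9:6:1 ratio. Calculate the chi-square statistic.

1.643

Under the 9:6:1 hypothesis (Σ ratio = 16, N = 1204):
  red: 1204 × 9/16 = 677.25
  sandy: 1204 × 6/16 = 451.5
  white: 1204 × 1/16 = 75.25
χ² = Σ (O − E)² / E
  red: (672 − 677.25)² / 677.25 = 0.0407
  sandy: (446 − 451.5)² / 451.5 = 0.0670
  white: (86 − 75.25)² / 75.25 = 1.5357
χ² = 0.0407 + 0.0670 + 1.5357 = 1.6434 ≈ 1.643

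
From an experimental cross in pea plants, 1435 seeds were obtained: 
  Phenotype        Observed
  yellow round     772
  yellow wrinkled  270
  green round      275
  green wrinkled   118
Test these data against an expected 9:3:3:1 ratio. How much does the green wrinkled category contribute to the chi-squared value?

8.938

Total ratio parts = 16. Expected numbers out of 1435:
  yellow round: 1435 × 9/16 = 807.1875
  yellow wrinkled: 1435 × 3/16 = 269.0625
  green round: 1435 × 3/16 = 269.0625
  green wrinkled: 1435 × 1/16 = 89.6875
Contribution of green wrinkled: (118 − 89.6875)² / 89.6875 = 8.9377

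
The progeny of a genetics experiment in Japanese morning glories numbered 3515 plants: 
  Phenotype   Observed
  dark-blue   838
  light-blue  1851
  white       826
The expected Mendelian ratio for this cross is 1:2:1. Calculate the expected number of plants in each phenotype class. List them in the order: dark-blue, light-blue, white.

878.75, 1757.5, 878.75

The 1:2:1 ratio has 4 parts, so with N = 3515 the expected counts are:
  dark-blue: 3515 × 1/4 = 878.75
  light-blue: 3515 × 2/4 = 1757.5
  white: 3515 × 1/4 = 878.75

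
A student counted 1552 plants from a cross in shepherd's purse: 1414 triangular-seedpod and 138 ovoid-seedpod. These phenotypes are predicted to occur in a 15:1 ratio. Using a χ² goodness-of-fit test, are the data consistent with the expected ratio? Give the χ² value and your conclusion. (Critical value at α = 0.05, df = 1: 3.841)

18.485; not consistent

Under the 15:1 hypothesis (Σ ratio = 16, N = 1552):
  triangular-seedpod: 1552 × 15/16 = 1455
  ovoid-seedpod: 1552 × 1/16 = 97
χ² = Σ (O − E)² / E
  triangular-seedpod: (1414 − 1455)² / 1455 = 1.1553
  ovoid-seedpod: (138 − 97)² / 97 = 17.3299
χ² = 1.1553 + 17.3299 = 18.4852 ≈ 18.485
Degrees of freedom = 2 − 1 = 1; critical value at α = 0.05 is 3.841.
Since 18.485 > 3.841, we reject the null hypothesis — the data do not fit the 15:1 ratio.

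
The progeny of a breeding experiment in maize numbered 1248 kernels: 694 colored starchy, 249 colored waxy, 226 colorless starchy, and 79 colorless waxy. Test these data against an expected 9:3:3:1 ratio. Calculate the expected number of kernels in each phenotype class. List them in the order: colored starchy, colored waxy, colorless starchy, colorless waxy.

Total ratio parts = 16. Expected numbers out of 1248:
  colored starchy: 1248 × 9/16 = 702
  colored waxy: 1248 × 3/16 = 234
  colorless starchy: 1248 × 3/16 = 234
  colorless waxy: 1248 × 1/16 = 78

702, 234, 234, 78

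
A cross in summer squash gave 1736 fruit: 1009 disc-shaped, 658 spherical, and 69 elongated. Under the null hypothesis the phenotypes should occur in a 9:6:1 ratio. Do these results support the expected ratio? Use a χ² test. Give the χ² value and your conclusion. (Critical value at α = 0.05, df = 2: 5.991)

15.537; not consistent

Under the 9:6:1 hypothesis (Σ ratio = 16, N = 1736):
  disc-shaped: 1736 × 9/16 = 976.5
  spherical: 1736 × 6/16 = 651
  elongated: 1736 × 1/16 = 108.5
χ² = Σ (O − E)² / E
  disc-shaped: (1009 − 976.5)² / 976.5 = 1.0817
  spherical: (658 − 651)² / 651 = 0.0753
  elongated: (69 − 108.5)² / 108.5 = 14.3802
χ² = 1.0817 + 0.0753 + 14.3802 = 15.5372 ≈ 15.537
Degrees of freedom = 3 − 1 = 2; critical value at α = 0.05 is 5.991.
Since 15.537 > 5.991, we reject the null hypothesis — the data do not fit the 9:6:1 ratio.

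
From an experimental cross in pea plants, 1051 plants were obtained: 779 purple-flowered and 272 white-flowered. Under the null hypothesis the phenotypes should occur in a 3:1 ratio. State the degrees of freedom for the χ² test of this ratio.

1

A goodness-of-fit test with 2 phenotype classes has df = 2 − 1 = 1.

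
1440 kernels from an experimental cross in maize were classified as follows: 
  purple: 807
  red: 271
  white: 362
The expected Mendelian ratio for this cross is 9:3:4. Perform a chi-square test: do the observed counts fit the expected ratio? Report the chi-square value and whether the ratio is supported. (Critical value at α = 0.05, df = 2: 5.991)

The 9:3:4 ratio has 16 parts, so with N = 1440 the expected counts are:
  purple: 1440 × 9/16 = 810
  red: 1440 × 3/16 = 270
  white: 1440 × 4/16 = 360
χ² = Σ (O − E)² / E
  purple: (807 − 810)² / 810 = 0.0111
  red: (271 − 270)² / 270 = 0.0037
  white: (362 − 360)² / 360 = 0.0111
χ² = 0.0111 + 0.0037 + 0.0111 = 0.0259 ≈ 0.026
Degrees of freedom = 3 − 1 = 2; critical value at α = 0.05 is 5.991.
Since 0.026 < 5.991, we fail to reject the null hypothesis — the data are consistent with the 9:3:4 ratio.

0.026; consistent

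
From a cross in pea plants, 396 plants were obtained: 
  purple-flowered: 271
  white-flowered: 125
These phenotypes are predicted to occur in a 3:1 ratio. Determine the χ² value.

Expected counts for N = 396 under a 3:1 ratio (total parts = 4):
  purple-flowered: 396 × 3/4 = 297
  white-flowered: 396 × 1/4 = 99
χ² = Σ (O − E)² / E
  purple-flowered: (271 − 297)² / 297 = 2.2761
  white-flowered: (125 − 99)² / 99 = 6.8283
χ² = 2.2761 + 6.8283 = 9.1044 ≈ 9.104

9.104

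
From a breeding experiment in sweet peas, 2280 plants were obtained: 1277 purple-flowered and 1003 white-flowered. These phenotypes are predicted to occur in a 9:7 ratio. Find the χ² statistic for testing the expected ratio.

0.054

Total ratio parts = 16. Expected numbers out of 2280:
  purple-flowered: 2280 × 9/16 = 1282.5
  white-flowered: 2280 × 7/16 = 997.5
χ² = Σ (O − E)² / E
  purple-flowered: (1277 − 1282.5)² / 1282.5 = 0.0236
  white-flowered: (1003 − 997.5)² / 997.5 = 0.0303
χ² = 0.0236 + 0.0303 = 0.0539 ≈ 0.054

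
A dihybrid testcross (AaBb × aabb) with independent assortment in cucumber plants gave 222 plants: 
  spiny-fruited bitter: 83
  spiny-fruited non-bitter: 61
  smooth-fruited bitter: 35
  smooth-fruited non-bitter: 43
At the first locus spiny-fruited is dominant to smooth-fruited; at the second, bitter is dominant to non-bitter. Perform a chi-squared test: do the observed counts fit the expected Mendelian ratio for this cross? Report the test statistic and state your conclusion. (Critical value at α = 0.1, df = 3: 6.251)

A dihybrid testcross with independent assortment gives a 1:1:1:1 ratio.
The 1:1:1:1 ratio has 4 parts, so with N = 222 the expected counts are:
  spiny-fruited bitter: 222 × 1/4 = 55.5
  spiny-fruited non-bitter: 222 × 1/4 = 55.5
  smooth-fruited bitter: 222 × 1/4 = 55.5
  smooth-fruited non-bitter: 222 × 1/4 = 55.5
χ² = Σ (O − E)² / E
  spiny-fruited bitter: (83 − 55.5)² / 55.5 = 13.6261
  spiny-fruited non-bitter: (61 − 55.5)² / 55.5 = 0.5450
  smooth-fruited bitter: (35 − 55.5)² / 55.5 = 7.5721
  smooth-fruited non-bitter: (43 − 55.5)² / 55.5 = 2.8153
χ² = 13.6261 + 0.5450 + 7.5721 + 2.8153 = 24.5585 ≈ 24.559
Degrees of freedom = 4 − 1 = 3; critical value at α = 0.1 is 6.251.
Since 24.559 > 6.251, we reject the null hypothesis — the data do not fit the 1:1:1:1 ratio.

24.559; not consistent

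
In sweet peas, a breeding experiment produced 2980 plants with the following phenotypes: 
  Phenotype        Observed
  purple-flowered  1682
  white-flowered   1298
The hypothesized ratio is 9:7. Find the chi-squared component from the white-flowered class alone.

The 9:7 ratio has 16 parts, so with N = 2980 the expected counts are:
  purple-flowered: 2980 × 9/16 = 1676.25
  white-flowered: 2980 × 7/16 = 1303.75
Contribution of white-flowered: (1298 − 1303.75)² / 1303.75 = 0.0254

0.025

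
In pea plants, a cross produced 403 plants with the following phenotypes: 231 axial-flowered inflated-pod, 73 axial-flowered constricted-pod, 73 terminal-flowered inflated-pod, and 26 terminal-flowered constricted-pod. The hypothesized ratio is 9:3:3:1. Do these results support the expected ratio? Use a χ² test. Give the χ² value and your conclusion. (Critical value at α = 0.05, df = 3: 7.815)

0.282; consistent

The 9:3:3:1 ratio has 16 parts, so with N = 403 the expected counts are:
  axial-flowered inflated-pod: 403 × 9/16 = 226.6875
  axial-flowered constricted-pod: 403 × 3/16 = 75.5625
  terminal-flowered inflated-pod: 403 × 3/16 = 75.5625
  terminal-flowered constricted-pod: 403 × 1/16 = 25.1875
χ² = Σ (O − E)² / E
  axial-flowered inflated-pod: (231 − 226.6875)² / 226.6875 = 0.0820
  axial-flowered constricted-pod: (73 − 75.5625)² / 75.5625 = 0.0869
  terminal-flowered inflated-pod: (73 − 75.5625)² / 75.5625 = 0.0869
  terminal-flowered constricted-pod: (26 − 25.1875)² / 25.1875 = 0.0262
χ² = 0.0820 + 0.0869 + 0.0869 + 0.0262 = 0.282
Degrees of freedom = 4 − 1 = 3; critical value at α = 0.05 is 7.815.
Since 0.282 < 7.815, we fail to reject the null hypothesis — the data are consistent with the 9:3:3:1 ratio.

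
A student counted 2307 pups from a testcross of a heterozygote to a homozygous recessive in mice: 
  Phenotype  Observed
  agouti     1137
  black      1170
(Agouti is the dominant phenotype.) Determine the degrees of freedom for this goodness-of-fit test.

A testcross of a heterozygote (Aa × aa) gives a 1:1 phenotypic ratio.
A goodness-of-fit test with 2 phenotype classes has df = 2 − 1 = 1.

1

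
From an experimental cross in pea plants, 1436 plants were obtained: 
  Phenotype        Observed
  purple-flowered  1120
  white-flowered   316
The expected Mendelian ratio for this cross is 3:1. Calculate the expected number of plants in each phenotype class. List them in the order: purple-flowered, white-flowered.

1077, 359

The 3:1 ratio has 4 parts, so with N = 1436 the expected counts are:
  purple-flowered: 1436 × 3/4 = 1077
  white-flowered: 1436 × 1/4 = 359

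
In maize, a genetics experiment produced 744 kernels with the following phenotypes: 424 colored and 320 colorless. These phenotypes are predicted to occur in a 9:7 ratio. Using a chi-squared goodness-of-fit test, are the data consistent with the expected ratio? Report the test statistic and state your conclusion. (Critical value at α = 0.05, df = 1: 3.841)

Expected counts for N = 744 under a 9:7 ratio (total parts = 16):
  colored: 744 × 9/16 = 418.5
  colorless: 744 × 7/16 = 325.5
χ² = Σ (O − E)² / E
  colored: (424 − 418.5)² / 418.5 = 0.0723
  colorless: (320 − 325.5)² / 325.5 = 0.0929
χ² = 0.0723 + 0.0929 = 0.1652 ≈ 0.165
Degrees of freedom = 2 − 1 = 1; critical value at α = 0.05 is 3.841.
Since 0.165 < 3.841, we fail to reject the null hypothesis — the data are consistent with the 9:7 ratio.

0.165; consistent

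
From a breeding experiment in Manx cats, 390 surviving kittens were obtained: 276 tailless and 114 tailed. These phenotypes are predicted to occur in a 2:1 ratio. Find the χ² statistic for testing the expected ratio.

Total ratio parts = 3. Expected numbers out of 390:
  tailless: 390 × 2/3 = 260
  tailed: 390 × 1/3 = 130
χ² = Σ (O − E)² / E
  tailless: (276 − 260)² / 260 = 0.9846
  tailed: (114 − 130)² / 130 = 1.9692
χ² = 0.9846 + 1.9692 = 2.9538 ≈ 2.954

2.954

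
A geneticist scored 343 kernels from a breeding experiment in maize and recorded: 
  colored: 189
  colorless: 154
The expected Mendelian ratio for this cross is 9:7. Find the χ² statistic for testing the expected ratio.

0.184

Under the 9:7 hypothesis (Σ ratio = 16, N = 343):
  colored: 343 × 9/16 = 192.9375
  colorless: 343 × 7/16 = 150.0625
χ² = Σ (O − E)² / E
  colored: (189 − 192.9375)² / 192.9375 = 0.0804
  colorless: (154 − 150.0625)² / 150.0625 = 0.1033
χ² = 0.0804 + 0.1033 = 0.1837 ≈ 0.184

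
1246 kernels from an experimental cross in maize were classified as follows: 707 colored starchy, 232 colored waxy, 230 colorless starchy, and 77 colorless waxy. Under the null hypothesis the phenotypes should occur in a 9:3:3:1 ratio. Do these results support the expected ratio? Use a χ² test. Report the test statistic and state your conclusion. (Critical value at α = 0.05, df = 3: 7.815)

0.131; consistent

Total ratio parts = 16. Expected numbers out of 1246:
  colored starchy: 1246 × 9/16 = 700.875
  colored waxy: 1246 × 3/16 = 233.625
  colorless starchy: 1246 × 3/16 = 233.625
  colorless waxy: 1246 × 1/16 = 77.875
χ² = Σ (O − E)² / E
  colored starchy: (707 − 700.875)² / 700.875 = 0.0535
  colored waxy: (232 − 233.625)² / 233.625 = 0.0113
  colorless starchy: (230 − 233.625)² / 233.625 = 0.0562
  colorless waxy: (77 − 77.875)² / 77.875 = 0.0098
χ² = 0.0535 + 0.0113 + 0.0562 + 0.0098 = 0.1308 ≈ 0.131
Degrees of freedom = 4 − 1 = 3; critical value at α = 0.05 is 7.815.
Since 0.131 < 7.815, we fail to reject the null hypothesis — the data are consistent with the 9:3:3:1 ratio.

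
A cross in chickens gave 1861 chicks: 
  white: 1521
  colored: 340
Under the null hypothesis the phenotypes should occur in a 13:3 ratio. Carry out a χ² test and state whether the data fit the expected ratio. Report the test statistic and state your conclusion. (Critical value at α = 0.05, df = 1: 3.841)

0.282; consistent

Total ratio parts = 16. Expected numbers out of 1861:
  white: 1861 × 13/16 = 1512.0625
  colored: 1861 × 3/16 = 348.9375
χ² = Σ (O − E)² / E
  white: (1521 − 1512.0625)² / 1512.0625 = 0.0528
  colored: (340 − 348.9375)² / 348.9375 = 0.2289
χ² = 0.0528 + 0.2289 = 0.2817 ≈ 0.282
Degrees of freedom = 2 − 1 = 1; critical value at α = 0.05 is 3.841.
Since 0.282 < 3.841, we fail to reject the null hypothesis — the data are consistent with the 13:3 ratio.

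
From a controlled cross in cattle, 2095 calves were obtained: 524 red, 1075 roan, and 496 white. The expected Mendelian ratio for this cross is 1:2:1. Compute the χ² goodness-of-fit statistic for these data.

2.192

Under the 1:2:1 hypothesis (Σ ratio = 4, N = 2095):
  red: 2095 × 1/4 = 523.75
  roan: 2095 × 2/4 = 1047.5
  white: 2095 × 1/4 = 523.75
χ² = Σ (O − E)² / E
  red: (524 − 523.75)² / 523.75 = 0.0001
  roan: (1075 − 1047.5)² / 1047.5 = 0.7220
  white: (496 − 523.75)² / 523.75 = 1.4703
χ² = 0.0001 + 0.7220 + 1.4703 = 2.1924 ≈ 2.192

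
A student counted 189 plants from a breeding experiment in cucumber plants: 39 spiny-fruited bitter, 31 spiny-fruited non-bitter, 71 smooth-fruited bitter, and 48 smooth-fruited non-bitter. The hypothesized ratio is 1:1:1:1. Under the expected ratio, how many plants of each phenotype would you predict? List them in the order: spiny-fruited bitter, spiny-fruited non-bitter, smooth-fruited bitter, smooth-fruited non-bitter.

Total ratio parts = 4. Expected numbers out of 189:
  spiny-fruited bitter: 189 × 1/4 = 47.25
  spiny-fruited non-bitter: 189 × 1/4 = 47.25
  smooth-fruited bitter: 189 × 1/4 = 47.25
  smooth-fruited non-bitter: 189 × 1/4 = 47.25

47.25, 47.25, 47.25, 47.25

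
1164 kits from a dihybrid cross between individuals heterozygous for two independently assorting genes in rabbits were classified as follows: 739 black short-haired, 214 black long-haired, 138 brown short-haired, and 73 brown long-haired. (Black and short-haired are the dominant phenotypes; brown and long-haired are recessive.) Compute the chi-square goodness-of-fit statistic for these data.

A dihybrid F₂ with independent assortment and complete dominance at both loci gives a 9:3:3:1 phenotypic ratio.
The 9:3:3:1 ratio has 16 parts, so with N = 1164 the expected counts are:
  black short-haired: 1164 × 9/16 = 654.75
  black long-haired: 1164 × 3/16 = 218.25
  brown short-haired: 1164 × 3/16 = 218.25
  brown long-haired: 1164 × 1/16 = 72.75
χ² = Σ (O − E)² / E
  black short-haired: (739 − 654.75)² / 654.75 = 10.8409
  black long-haired: (214 − 218.25)² / 218.25 = 0.0828
  brown short-haired: (138 − 218.25)² / 218.25 = 29.5077
  brown long-haired: (73 − 72.75)² / 72.75 = 0.0009
χ² = 10.8409 + 0.0828 + 29.5077 + 0.0009 = 40.4323 ≈ 40.432

40.432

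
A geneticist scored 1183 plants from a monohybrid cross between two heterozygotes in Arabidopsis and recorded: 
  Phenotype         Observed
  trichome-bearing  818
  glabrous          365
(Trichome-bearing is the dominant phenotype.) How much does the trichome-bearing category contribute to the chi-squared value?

5.405

For a monohybrid cross between heterozygotes with complete dominance, the expected phenotypic ratio is 3:1.
The 3:1 ratio has 4 parts, so with N = 1183 the expected counts are:
  trichome-bearing: 1183 × 3/4 = 887.25
  glabrous: 1183 × 1/4 = 295.75
Contribution of trichome-bearing: (818 − 887.25)² / 887.25 = 5.4050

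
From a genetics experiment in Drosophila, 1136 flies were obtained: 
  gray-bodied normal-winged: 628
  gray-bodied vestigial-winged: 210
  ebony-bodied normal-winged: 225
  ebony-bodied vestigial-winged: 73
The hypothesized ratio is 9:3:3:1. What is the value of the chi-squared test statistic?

0.964

Total ratio parts = 16. Expected numbers out of 1136:
  gray-bodied normal-winged: 1136 × 9/16 = 639
  gray-bodied vestigial-winged: 1136 × 3/16 = 213
  ebony-bodied normal-winged: 1136 × 3/16 = 213
  ebony-bodied vestigial-winged: 1136 × 1/16 = 71
χ² = Σ (O − E)² / E
  gray-bodied normal-winged: (628 − 639)² / 639 = 0.1894
  gray-bodied vestigial-winged: (210 − 213)² / 213 = 0.0423
  ebony-bodied normal-winged: (225 − 213)² / 213 = 0.6761
  ebony-bodied vestigial-winged: (73 − 71)² / 71 = 0.0563
χ² = 0.1894 + 0.0423 + 0.6761 + 0.0563 = 0.9641 ≈ 0.964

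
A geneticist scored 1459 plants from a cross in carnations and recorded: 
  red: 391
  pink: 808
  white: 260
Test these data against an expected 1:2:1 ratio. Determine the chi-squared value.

Under the 1:2:1 hypothesis (Σ ratio = 4, N = 1459):
  red: 1459 × 1/4 = 364.75
  pink: 1459 × 2/4 = 729.5
  white: 1459 × 1/4 = 364.75
χ² = Σ (O − E)² / E
  red: (391 − 364.75)² / 364.75 = 1.8891
  pink: (808 − 729.5)² / 729.5 = 8.4472
  white: (260 − 364.75)² / 364.75 = 30.0824
χ² = 1.8891 + 8.4472 + 30.0824 = 40.4187 ≈ 40.419

40.419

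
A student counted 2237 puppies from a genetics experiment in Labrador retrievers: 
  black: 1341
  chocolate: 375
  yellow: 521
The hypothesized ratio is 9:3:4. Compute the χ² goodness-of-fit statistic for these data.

Expected counts for N = 2237 under a 9:3:4 ratio (total parts = 16):
  black: 2237 × 9/16 = 1258.3125
  chocolate: 2237 × 3/16 = 419.4375
  yellow: 2237 × 4/16 = 559.25
χ² = Σ (O − E)² / E
  black: (1341 − 1258.3125)² / 1258.3125 = 5.4336
  chocolate: (375 − 419.4375)² / 419.4375 = 4.7080
  yellow: (521 − 559.25)² / 559.25 = 2.6161
χ² = 5.4336 + 4.7080 + 2.6161 = 12.7577 ≈ 12.758

12.758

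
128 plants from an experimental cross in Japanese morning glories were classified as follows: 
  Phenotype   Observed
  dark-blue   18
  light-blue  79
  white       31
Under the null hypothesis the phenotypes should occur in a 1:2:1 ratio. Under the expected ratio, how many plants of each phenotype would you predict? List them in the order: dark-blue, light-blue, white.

32, 64, 32

Total ratio parts = 4. Expected numbers out of 128:
  dark-blue: 128 × 1/4 = 32
  light-blue: 128 × 2/4 = 64
  white: 128 × 1/4 = 32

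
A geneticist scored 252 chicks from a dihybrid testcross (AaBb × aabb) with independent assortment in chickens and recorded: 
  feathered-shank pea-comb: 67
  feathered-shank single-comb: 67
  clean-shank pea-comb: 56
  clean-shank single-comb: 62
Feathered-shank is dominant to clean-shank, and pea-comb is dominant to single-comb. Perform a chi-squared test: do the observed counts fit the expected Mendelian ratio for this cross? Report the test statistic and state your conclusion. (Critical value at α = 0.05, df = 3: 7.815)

1.302; consistent

A dihybrid testcross with independent assortment gives a 1:1:1:1 ratio.
Expected counts for N = 252 under a 1:1:1:1 ratio (total parts = 4):
  feathered-shank pea-comb: 252 × 1/4 = 63
  feathered-shank single-comb: 252 × 1/4 = 63
  clean-shank pea-comb: 252 × 1/4 = 63
  clean-shank single-comb: 252 × 1/4 = 63
χ² = Σ (O − E)² / E
  feathered-shank pea-comb: (67 − 63)² / 63 = 0.2540
  feathered-shank single-comb: (67 − 63)² / 63 = 0.2540
  clean-shank pea-comb: (56 − 63)² / 63 = 0.7778
  clean-shank single-comb: (62 − 63)² / 63 = 0.0159
χ² = 0.2540 + 0.2540 + 0.7778 + 0.0159 = 1.3017 ≈ 1.302
Degrees of freedom = 4 − 1 = 3; critical value at α = 0.05 is 7.815.
Since 1.302 < 7.815, we fail to reject the null hypothesis — the data are consistent with the 1:1:1:1 ratio.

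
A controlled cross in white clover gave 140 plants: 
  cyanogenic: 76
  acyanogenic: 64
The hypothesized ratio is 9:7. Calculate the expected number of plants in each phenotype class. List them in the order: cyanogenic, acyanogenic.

Total ratio parts = 16. Expected numbers out of 140:
  cyanogenic: 140 × 9/16 = 78.75
  acyanogenic: 140 × 7/16 = 61.25

78.75, 61.25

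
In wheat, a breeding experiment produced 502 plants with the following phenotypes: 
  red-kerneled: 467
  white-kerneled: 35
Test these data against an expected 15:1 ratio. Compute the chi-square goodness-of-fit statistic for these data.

0.447

Under the 15:1 hypothesis (Σ ratio = 16, N = 502):
  red-kerneled: 502 × 15/16 = 470.625
  white-kerneled: 502 × 1/16 = 31.375
χ² = Σ (O − E)² / E
  red-kerneled: (467 − 470.625)² / 470.625 = 0.0279
  white-kerneled: (35 − 31.375)² / 31.375 = 0.4188
χ² = 0.0279 + 0.4188 = 0.4467 ≈ 0.447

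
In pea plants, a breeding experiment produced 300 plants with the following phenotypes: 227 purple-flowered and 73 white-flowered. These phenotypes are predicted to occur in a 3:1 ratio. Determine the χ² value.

0.071

Total ratio parts = 4. Expected numbers out of 300:
  purple-flowered: 300 × 3/4 = 225
  white-flowered: 300 × 1/4 = 75
χ² = Σ (O − E)² / E
  purple-flowered: (227 − 225)² / 225 = 0.0178
  white-flowered: (73 − 75)² / 75 = 0.0533
χ² = 0.0178 + 0.0533 = 0.0711 ≈ 0.071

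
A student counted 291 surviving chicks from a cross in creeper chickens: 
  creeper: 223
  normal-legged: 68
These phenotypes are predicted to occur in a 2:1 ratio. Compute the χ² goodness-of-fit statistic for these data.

Expected counts for N = 291 under a 2:1 ratio (total parts = 3):
  creeper: 291 × 2/3 = 194
  normal-legged: 291 × 1/3 = 97
χ² = Σ (O − E)² / E
  creeper: (223 − 194)² / 194 = 4.3351
  normal-legged: (68 − 97)² / 97 = 8.6701
χ² = 4.3351 + 8.6701 = 13.0052 ≈ 13.005

13.005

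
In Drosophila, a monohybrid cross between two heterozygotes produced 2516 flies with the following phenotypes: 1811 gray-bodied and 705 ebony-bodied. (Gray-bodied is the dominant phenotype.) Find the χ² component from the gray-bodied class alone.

3.061

For a monohybrid cross between heterozygotes with complete dominance, the expected phenotypic ratio is 3:1.
The 3:1 ratio has 4 parts, so with N = 2516 the expected counts are:
  gray-bodied: 2516 × 3/4 = 1887
  ebony-bodied: 2516 × 1/4 = 629
Contribution of gray-bodied: (1811 − 1887)² / 1887 = 3.0609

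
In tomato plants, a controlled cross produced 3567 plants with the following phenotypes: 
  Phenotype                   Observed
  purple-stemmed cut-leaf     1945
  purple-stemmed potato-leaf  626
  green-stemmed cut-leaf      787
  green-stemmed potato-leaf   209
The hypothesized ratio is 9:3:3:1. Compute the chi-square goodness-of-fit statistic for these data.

The 9:3:3:1 ratio has 16 parts, so with N = 3567 the expected counts are:
  purple-stemmed cut-leaf: 3567 × 9/16 = 2006.4375
  purple-stemmed potato-leaf: 3567 × 3/16 = 668.8125
  green-stemmed cut-leaf: 3567 × 3/16 = 668.8125
  green-stemmed potato-leaf: 3567 × 1/16 = 222.9375
χ² = Σ (O − E)² / E
  purple-stemmed cut-leaf: (1945 − 2006.4375)² / 2006.4375 = 1.8812
  purple-stemmed potato-leaf: (626 − 668.8125)² / 668.8125 = 2.7405
  green-stemmed cut-leaf: (787 − 668.8125)² / 668.8125 = 20.8852
  green-stemmed potato-leaf: (209 − 222.9375)² / 222.9375 = 0.8713
χ² = 1.8812 + 2.7405 + 20.8852 + 0.8713 = 26.3782 ≈ 26.378

26.378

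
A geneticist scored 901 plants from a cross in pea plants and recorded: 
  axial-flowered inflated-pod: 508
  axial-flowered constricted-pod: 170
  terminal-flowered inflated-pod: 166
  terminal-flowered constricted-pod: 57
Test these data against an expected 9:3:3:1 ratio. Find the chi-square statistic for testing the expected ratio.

0.069

Expected counts for N = 901 under a 9:3:3:1 ratio (total parts = 16):
  axial-flowered inflated-pod: 901 × 9/16 = 506.8125
  axial-flowered constricted-pod: 901 × 3/16 = 168.9375
  terminal-flowered inflated-pod: 901 × 3/16 = 168.9375
  terminal-flowered constricted-pod: 901 × 1/16 = 56.3125
χ² = Σ (O − E)² / E
  axial-flowered inflated-pod: (508 − 506.8125)² / 506.8125 = 0.0028
  axial-flowered constricted-pod: (170 − 168.9375)² / 168.9375 = 0.0067
  terminal-flowered inflated-pod: (166 − 168.9375)² / 168.9375 = 0.0511
  terminal-flowered constricted-pod: (57 − 56.3125)² / 56.3125 = 0.0084
χ² = 0.0028 + 0.0067 + 0.0511 + 0.0084 = 0.069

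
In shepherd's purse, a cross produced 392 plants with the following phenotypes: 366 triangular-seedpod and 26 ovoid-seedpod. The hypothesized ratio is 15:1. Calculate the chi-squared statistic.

Expected counts for N = 392 under a 15:1 ratio (total parts = 16):
  triangular-seedpod: 392 × 15/16 = 367.5
  ovoid-seedpod: 392 × 1/16 = 24.5
χ² = Σ (O − E)² / E
  triangular-seedpod: (366 − 367.5)² / 367.5 = 0.0061
  ovoid-seedpod: (26 − 24.5)² / 24.5 = 0.0918
χ² = 0.0061 + 0.0918 = 0.0979 ≈ 0.098

0.098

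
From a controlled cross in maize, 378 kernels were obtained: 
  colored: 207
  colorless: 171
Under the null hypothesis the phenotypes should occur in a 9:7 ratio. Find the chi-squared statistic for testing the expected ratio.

0.340

Expected counts for N = 378 under a 9:7 ratio (total parts = 16):
  colored: 378 × 9/16 = 212.625
  colorless: 378 × 7/16 = 165.375
χ² = Σ (O − E)² / E
  colored: (207 − 212.625)² / 212.625 = 0.1488
  colorless: (171 − 165.375)² / 165.375 = 0.1913
χ² = 0.1488 + 0.1913 = 0.3401 ≈ 0.340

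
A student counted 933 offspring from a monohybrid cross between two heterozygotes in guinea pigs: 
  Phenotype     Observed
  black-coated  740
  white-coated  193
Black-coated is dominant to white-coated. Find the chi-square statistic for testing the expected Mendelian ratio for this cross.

For a monohybrid cross between heterozygotes with complete dominance, the expected phenotypic ratio is 3:1.
Expected counts for N = 933 under a 3:1 ratio (total parts = 4):
  black-coated: 933 × 3/4 = 699.75
  white-coated: 933 × 1/4 = 233.25
χ² = Σ (O − E)² / E
  black-coated: (740 − 699.75)² / 699.75 = 2.3152
  white-coated: (193 − 233.25)² / 233.25 = 6.9456
χ² = 2.3152 + 6.9456 = 9.2608 ≈ 9.261

9.261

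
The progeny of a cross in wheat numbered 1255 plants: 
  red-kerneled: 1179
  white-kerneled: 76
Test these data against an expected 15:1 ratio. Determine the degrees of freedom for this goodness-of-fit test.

1

A goodness-of-fit test with 2 phenotype classes has df = 2 − 1 = 1.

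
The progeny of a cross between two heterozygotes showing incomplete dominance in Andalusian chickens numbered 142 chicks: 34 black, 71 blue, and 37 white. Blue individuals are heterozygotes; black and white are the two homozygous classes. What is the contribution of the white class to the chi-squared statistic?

With incomplete dominance, a heterozygote × heterozygote cross gives a 1:2:1 phenotypic ratio.
Under the 1:2:1 hypothesis (Σ ratio = 4, N = 142):
  black: 142 × 1/4 = 35.5
  blue: 142 × 2/4 = 71
  white: 142 × 1/4 = 35.5
Contribution of white: (37 − 35.5)² / 35.5 = 0.0634

0.063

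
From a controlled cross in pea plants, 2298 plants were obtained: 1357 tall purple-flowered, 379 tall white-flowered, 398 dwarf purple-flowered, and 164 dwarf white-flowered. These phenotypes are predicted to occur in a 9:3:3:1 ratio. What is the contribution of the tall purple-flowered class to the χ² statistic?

3.206

Total ratio parts = 16. Expected numbers out of 2298:
  tall purple-flowered: 2298 × 9/16 = 1292.625
  tall white-flowered: 2298 × 3/16 = 430.875
  dwarf purple-flowered: 2298 × 3/16 = 430.875
  dwarf white-flowered: 2298 × 1/16 = 143.625
Contribution of tall purple-flowered: (1357 − 1292.625)² / 1292.625 = 3.2060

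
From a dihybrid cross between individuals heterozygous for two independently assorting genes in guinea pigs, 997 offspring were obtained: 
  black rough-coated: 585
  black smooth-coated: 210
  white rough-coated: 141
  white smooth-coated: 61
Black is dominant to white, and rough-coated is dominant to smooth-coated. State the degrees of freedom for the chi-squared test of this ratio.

A dihybrid F₂ with independent assortment and complete dominance at both loci gives a 9:3:3:1 phenotypic ratio.
A goodness-of-fit test with 4 phenotype classes has df = 4 − 1 = 3.

3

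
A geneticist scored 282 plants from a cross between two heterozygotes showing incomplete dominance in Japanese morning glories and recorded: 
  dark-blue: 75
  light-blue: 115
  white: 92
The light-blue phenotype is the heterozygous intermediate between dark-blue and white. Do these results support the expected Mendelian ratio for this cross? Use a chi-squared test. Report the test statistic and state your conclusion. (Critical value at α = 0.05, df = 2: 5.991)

11.638; not consistent

With incomplete dominance, a heterozygote × heterozygote cross gives a 1:2:1 phenotypic ratio.
Expected counts for N = 282 under a 1:2:1 ratio (total parts = 4):
  dark-blue: 282 × 1/4 = 70.5
  light-blue: 282 × 2/4 = 141
  white: 282 × 1/4 = 70.5
χ² = Σ (O − E)² / E
  dark-blue: (75 − 70.5)² / 70.5 = 0.2872
  light-blue: (115 − 141)² / 141 = 4.7943
  white: (92 − 70.5)² / 70.5 = 6.5567
χ² = 0.2872 + 4.7943 + 6.5567 = 11.6382 ≈ 11.638
Degrees of freedom = 3 − 1 = 2; critical value at α = 0.05 is 5.991.
Since 11.638 > 5.991, we reject the null hypothesis — the data do not fit the 1:2:1 ratio.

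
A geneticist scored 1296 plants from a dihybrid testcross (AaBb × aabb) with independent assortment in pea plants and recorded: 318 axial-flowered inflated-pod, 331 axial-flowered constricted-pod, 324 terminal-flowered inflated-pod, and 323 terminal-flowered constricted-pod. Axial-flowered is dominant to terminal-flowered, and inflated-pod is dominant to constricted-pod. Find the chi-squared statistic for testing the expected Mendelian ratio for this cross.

0.265

A dihybrid testcross with independent assortment gives a 1:1:1:1 ratio.
The 1:1:1:1 ratio has 4 parts, so with N = 1296 the expected counts are:
  axial-flowered inflated-pod: 1296 × 1/4 = 324
  axial-flowered constricted-pod: 1296 × 1/4 = 324
  terminal-flowered inflated-pod: 1296 × 1/4 = 324
  terminal-flowered constricted-pod: 1296 × 1/4 = 324
χ² = Σ (O − E)² / E
  axial-flowered inflated-pod: (318 − 324)² / 324 = 0.1111
  axial-flowered constricted-pod: (331 − 324)² / 324 = 0.1512
  terminal-flowered inflated-pod: (324 − 324)² / 324 = 0.0000
  terminal-flowered constricted-pod: (323 − 324)² / 324 = 0.0031
χ² = 0.1111 + 0.1512 + 0.0000 + 0.0031 = 0.2654 ≈ 0.265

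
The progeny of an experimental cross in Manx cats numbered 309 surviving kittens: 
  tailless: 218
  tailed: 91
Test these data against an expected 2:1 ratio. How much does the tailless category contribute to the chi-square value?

0.699

Expected counts for N = 309 under a 2:1 ratio (total parts = 3):
  tailless: 309 × 2/3 = 206
  tailed: 309 × 1/3 = 103
Contribution of tailless: (218 − 206)² / 206 = 0.6990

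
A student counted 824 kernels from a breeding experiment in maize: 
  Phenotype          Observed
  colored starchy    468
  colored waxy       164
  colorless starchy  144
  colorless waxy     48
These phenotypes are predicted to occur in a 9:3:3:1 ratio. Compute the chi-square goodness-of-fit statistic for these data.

Total ratio parts = 16. Expected numbers out of 824:
  colored starchy: 824 × 9/16 = 463.5
  colored waxy: 824 × 3/16 = 154.5
  colorless starchy: 824 × 3/16 = 154.5
  colorless waxy: 824 × 1/16 = 51.5
χ² = Σ (O − E)² / E
  colored starchy: (468 − 463.5)² / 463.5 = 0.0437
  colored waxy: (164 − 154.5)² / 154.5 = 0.5841
  colorless starchy: (144 − 154.5)² / 154.5 = 0.7136
  colorless waxy: (48 − 51.5)² / 51.5 = 0.2379
χ² = 0.0437 + 0.5841 + 0.7136 + 0.2379 = 1.5793 ≈ 1.579

1.579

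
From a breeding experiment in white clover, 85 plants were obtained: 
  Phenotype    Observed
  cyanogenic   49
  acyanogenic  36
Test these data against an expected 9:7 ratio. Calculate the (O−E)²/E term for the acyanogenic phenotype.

0.038

Expected counts for N = 85 under a 9:7 ratio (total parts = 16):
  cyanogenic: 85 × 9/16 = 47.8125
  acyanogenic: 85 × 7/16 = 37.1875
Contribution of acyanogenic: (36 − 37.1875)² / 37.1875 = 0.0379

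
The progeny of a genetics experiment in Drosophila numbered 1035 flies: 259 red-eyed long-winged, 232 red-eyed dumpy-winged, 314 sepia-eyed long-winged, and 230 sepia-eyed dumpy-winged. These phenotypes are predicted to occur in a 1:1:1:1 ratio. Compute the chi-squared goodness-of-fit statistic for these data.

The 1:1:1:1 ratio has 4 parts, so with N = 1035 the expected counts are:
  red-eyed long-winged: 1035 × 1/4 = 258.75
  red-eyed dumpy-winged: 1035 × 1/4 = 258.75
  sepia-eyed long-winged: 1035 × 1/4 = 258.75
  sepia-eyed dumpy-winged: 1035 × 1/4 = 258.75
χ² = Σ (O − E)² / E
  red-eyed long-winged: (259 − 258.75)² / 258.75 = 0.0002
  red-eyed dumpy-winged: (232 − 258.75)² / 258.75 = 2.7655
  sepia-eyed long-winged: (314 − 258.75)² / 258.75 = 11.7973
  sepia-eyed dumpy-winged: (230 − 258.75)² / 258.75 = 3.1944
χ² = 0.0002 + 2.7655 + 11.7973 + 3.1944 = 17.7574 ≈ 17.757

17.757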